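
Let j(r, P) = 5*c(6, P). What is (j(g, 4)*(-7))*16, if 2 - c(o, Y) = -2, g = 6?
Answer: -2240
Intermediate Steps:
c(o, Y) = 4 (c(o, Y) = 2 - 1*(-2) = 2 + 2 = 4)
j(r, P) = 20 (j(r, P) = 5*4 = 20)
(j(g, 4)*(-7))*16 = (20*(-7))*16 = -140*16 = -2240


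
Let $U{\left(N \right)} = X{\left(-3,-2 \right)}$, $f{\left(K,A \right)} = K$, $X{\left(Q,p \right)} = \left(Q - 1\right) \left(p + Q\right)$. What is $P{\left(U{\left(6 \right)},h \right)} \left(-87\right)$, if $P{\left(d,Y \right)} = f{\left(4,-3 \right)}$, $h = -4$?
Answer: $-348$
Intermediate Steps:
$X{\left(Q,p \right)} = \left(-1 + Q\right) \left(Q + p\right)$
$U{\left(N \right)} = 20$ ($U{\left(N \right)} = \left(-3\right)^{2} - -3 - -2 - -6 = 9 + 3 + 2 + 6 = 20$)
$P{\left(d,Y \right)} = 4$
$P{\left(U{\left(6 \right)},h \right)} \left(-87\right) = 4 \left(-87\right) = -348$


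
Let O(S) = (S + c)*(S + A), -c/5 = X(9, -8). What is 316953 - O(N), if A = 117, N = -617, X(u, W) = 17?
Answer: -34047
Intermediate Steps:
c = -85 (c = -5*17 = -85)
O(S) = (-85 + S)*(117 + S) (O(S) = (S - 85)*(S + 117) = (-85 + S)*(117 + S))
316953 - O(N) = 316953 - (-9945 + (-617)² + 32*(-617)) = 316953 - (-9945 + 380689 - 19744) = 316953 - 1*351000 = 316953 - 351000 = -34047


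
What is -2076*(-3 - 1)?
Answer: 8304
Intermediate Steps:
-2076*(-3 - 1) = -2076*(-4) = -346*(-24) = 8304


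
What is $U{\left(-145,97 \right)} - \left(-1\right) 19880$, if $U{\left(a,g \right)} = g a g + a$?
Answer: $-1344570$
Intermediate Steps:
$U{\left(a,g \right)} = a + a g^{2}$ ($U{\left(a,g \right)} = a g g + a = a g^{2} + a = a + a g^{2}$)
$U{\left(-145,97 \right)} - \left(-1\right) 19880 = - 145 \left(1 + 97^{2}\right) - \left(-1\right) 19880 = - 145 \left(1 + 9409\right) - -19880 = \left(-145\right) 9410 + 19880 = -1364450 + 19880 = -1344570$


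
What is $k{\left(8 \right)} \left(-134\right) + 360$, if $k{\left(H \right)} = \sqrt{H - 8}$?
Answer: $360$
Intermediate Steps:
$k{\left(H \right)} = \sqrt{-8 + H}$
$k{\left(8 \right)} \left(-134\right) + 360 = \sqrt{-8 + 8} \left(-134\right) + 360 = \sqrt{0} \left(-134\right) + 360 = 0 \left(-134\right) + 360 = 0 + 360 = 360$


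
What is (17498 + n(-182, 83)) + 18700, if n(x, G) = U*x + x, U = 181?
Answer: 3074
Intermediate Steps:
n(x, G) = 182*x (n(x, G) = 181*x + x = 182*x)
(17498 + n(-182, 83)) + 18700 = (17498 + 182*(-182)) + 18700 = (17498 - 33124) + 18700 = -15626 + 18700 = 3074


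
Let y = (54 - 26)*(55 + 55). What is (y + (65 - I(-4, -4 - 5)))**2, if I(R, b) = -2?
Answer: 9903609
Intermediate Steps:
y = 3080 (y = 28*110 = 3080)
(y + (65 - I(-4, -4 - 5)))**2 = (3080 + (65 - 1*(-2)))**2 = (3080 + (65 + 2))**2 = (3080 + 67)**2 = 3147**2 = 9903609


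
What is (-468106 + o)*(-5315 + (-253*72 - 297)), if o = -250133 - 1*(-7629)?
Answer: 16932415080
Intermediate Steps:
o = -242504 (o = -250133 + 7629 = -242504)
(-468106 + o)*(-5315 + (-253*72 - 297)) = (-468106 - 242504)*(-5315 + (-253*72 - 297)) = -710610*(-5315 + (-18216 - 297)) = -710610*(-5315 - 18513) = -710610*(-23828) = 16932415080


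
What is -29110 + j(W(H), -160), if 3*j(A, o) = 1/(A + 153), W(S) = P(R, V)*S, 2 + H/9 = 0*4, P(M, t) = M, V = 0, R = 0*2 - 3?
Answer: -18077309/621 ≈ -29110.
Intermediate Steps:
R = -3 (R = 0 - 3 = -3)
H = -18 (H = -18 + 9*(0*4) = -18 + 9*0 = -18 + 0 = -18)
W(S) = -3*S
j(A, o) = 1/(3*(153 + A)) (j(A, o) = 1/(3*(A + 153)) = 1/(3*(153 + A)))
-29110 + j(W(H), -160) = -29110 + 1/(3*(153 - 3*(-18))) = -29110 + 1/(3*(153 + 54)) = -29110 + (1/3)/207 = -29110 + (1/3)*(1/207) = -29110 + 1/621 = -18077309/621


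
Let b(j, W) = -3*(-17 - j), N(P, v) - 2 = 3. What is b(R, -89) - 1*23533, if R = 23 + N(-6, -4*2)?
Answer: -23398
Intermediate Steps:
N(P, v) = 5 (N(P, v) = 2 + 3 = 5)
R = 28 (R = 23 + 5 = 28)
b(j, W) = 51 + 3*j
b(R, -89) - 1*23533 = (51 + 3*28) - 1*23533 = (51 + 84) - 23533 = 135 - 23533 = -23398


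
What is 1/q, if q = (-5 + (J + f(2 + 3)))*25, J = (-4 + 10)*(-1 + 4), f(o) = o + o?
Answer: 1/575 ≈ 0.0017391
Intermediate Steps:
f(o) = 2*o
J = 18 (J = 6*3 = 18)
q = 575 (q = (-5 + (18 + 2*(2 + 3)))*25 = (-5 + (18 + 2*5))*25 = (-5 + (18 + 10))*25 = (-5 + 28)*25 = 23*25 = 575)
1/q = 1/575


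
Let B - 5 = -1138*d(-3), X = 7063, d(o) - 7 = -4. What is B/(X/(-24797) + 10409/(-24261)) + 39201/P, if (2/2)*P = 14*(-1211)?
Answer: 2482382209140039/520085040776 ≈ 4773.0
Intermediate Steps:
P = -16954 (P = 14*(-1211) = -16954)
d(o) = 3 (d(o) = 7 - 4 = 3)
B = -3409 (B = 5 - 1138*3 = 5 - 3414 = -3409)
B/(X/(-24797) + 10409/(-24261)) + 39201/P = -3409/(7063/(-24797) + 10409/(-24261)) + 39201/(-16954) = -3409/(7063*(-1/24797) + 10409*(-1/24261)) + 39201*(-1/16954) = -3409/(-7063/24797 - 10409/24261) - 39201/16954 = -3409/(-429467416/601600017) - 39201/16954 = -3409*(-601600017/429467416) - 39201/16954 = 292979208279/61352488 - 39201/16954 = 2482382209140039/520085040776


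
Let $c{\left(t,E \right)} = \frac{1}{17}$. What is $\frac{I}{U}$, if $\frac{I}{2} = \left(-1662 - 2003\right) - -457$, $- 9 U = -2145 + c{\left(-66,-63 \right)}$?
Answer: $- \frac{61353}{2279} \approx -26.921$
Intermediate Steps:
$c{\left(t,E \right)} = \frac{1}{17}$
$U = \frac{36464}{153}$ ($U = - \frac{-2145 + \frac{1}{17}}{9} = \left(- \frac{1}{9}\right) \left(- \frac{36464}{17}\right) = \frac{36464}{153} \approx 238.33$)
$I = -6416$ ($I = 2 \left(\left(-1662 - 2003\right) - -457\right) = 2 \left(\left(-1662 - 2003\right) + 457\right) = 2 \left(-3665 + 457\right) = 2 \left(-3208\right) = -6416$)
$\frac{I}{U} = - \frac{6416}{\frac{36464}{153}} = \left(-6416\right) \frac{153}{36464} = - \frac{61353}{2279}$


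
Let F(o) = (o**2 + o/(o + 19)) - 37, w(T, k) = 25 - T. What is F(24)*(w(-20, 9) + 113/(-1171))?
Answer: 1219954982/50353 ≈ 24228.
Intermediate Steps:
F(o) = -37 + o**2 + o/(19 + o) (F(o) = (o**2 + o/(19 + o)) - 37 = -37 + o**2 + o/(19 + o))
F(24)*(w(-20, 9) + 113/(-1171)) = ((-703 + 24**3 - 36*24 + 19*24**2)/(19 + 24))*((25 - 1*(-20)) + 113/(-1171)) = ((-703 + 13824 - 864 + 19*576)/43)*((25 + 20) + 113*(-1/1171)) = ((-703 + 13824 - 864 + 10944)/43)*(45 - 113/1171) = ((1/43)*23201)*(52582/1171) = (23201/43)*(52582/1171) = 1219954982/50353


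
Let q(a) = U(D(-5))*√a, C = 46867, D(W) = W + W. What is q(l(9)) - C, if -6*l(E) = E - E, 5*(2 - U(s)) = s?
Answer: -46867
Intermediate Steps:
D(W) = 2*W
U(s) = 2 - s/5
l(E) = 0 (l(E) = -(E - E)/6 = -⅙*0 = 0)
q(a) = 4*√a (q(a) = (2 - 2*(-5)/5)*√a = (2 - ⅕*(-10))*√a = (2 + 2)*√a = 4*√a)
q(l(9)) - C = 4*√0 - 1*46867 = 4*0 - 46867 = 0 - 46867 = -46867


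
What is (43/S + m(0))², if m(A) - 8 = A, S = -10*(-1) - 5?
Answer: 6889/25 ≈ 275.56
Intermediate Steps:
S = 5 (S = -2*(-5) - 5 = 10 - 5 = 5)
m(A) = 8 + A
(43/S + m(0))² = (43/5 + (8 + 0))² = (43*(⅕) + 8)² = (43/5 + 8)² = (83/5)² = 6889/25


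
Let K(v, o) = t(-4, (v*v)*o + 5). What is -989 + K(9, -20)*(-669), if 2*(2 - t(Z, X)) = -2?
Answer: -2996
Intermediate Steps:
t(Z, X) = 3 (t(Z, X) = 2 - ½*(-2) = 2 + 1 = 3)
K(v, o) = 3
-989 + K(9, -20)*(-669) = -989 + 3*(-669) = -989 - 2007 = -2996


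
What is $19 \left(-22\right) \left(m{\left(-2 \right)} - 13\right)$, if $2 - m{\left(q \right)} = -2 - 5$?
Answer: $1672$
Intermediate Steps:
$m{\left(q \right)} = 9$ ($m{\left(q \right)} = 2 - \left(-2 - 5\right) = 2 - -7 = 2 + 7 = 9$)
$19 \left(-22\right) \left(m{\left(-2 \right)} - 13\right) = 19 \left(-22\right) \left(9 - 13\right) = \left(-418\right) \left(-4\right) = 1672$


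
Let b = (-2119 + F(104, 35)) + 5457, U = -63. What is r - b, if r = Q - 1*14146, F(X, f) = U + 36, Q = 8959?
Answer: -8498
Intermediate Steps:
F(X, f) = -27 (F(X, f) = -63 + 36 = -27)
b = 3311 (b = (-2119 - 27) + 5457 = -2146 + 5457 = 3311)
r = -5187 (r = 8959 - 1*14146 = 8959 - 14146 = -5187)
r - b = -5187 - 1*3311 = -5187 - 3311 = -8498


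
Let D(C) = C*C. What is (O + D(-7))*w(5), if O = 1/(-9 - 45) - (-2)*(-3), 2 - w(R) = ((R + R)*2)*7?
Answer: -53383/9 ≈ -5931.4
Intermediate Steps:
D(C) = C**2
w(R) = 2 - 28*R (w(R) = 2 - (R + R)*2*7 = 2 - (2*R)*2*7 = 2 - 4*R*7 = 2 - 28*R)
O = -325/54 (O = 1/(-54) - 1*6 = -1/54 - 6 = -325/54 ≈ -6.0185)
(O + D(-7))*w(5) = (-325/54 + (-7)**2)*(2 - 28*5) = (-325/54 + 49)*(2 - 140) = (2321/54)*(-138) = -53383/9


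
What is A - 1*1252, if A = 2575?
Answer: 1323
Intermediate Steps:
A - 1*1252 = 2575 - 1*1252 = 2575 - 1252 = 1323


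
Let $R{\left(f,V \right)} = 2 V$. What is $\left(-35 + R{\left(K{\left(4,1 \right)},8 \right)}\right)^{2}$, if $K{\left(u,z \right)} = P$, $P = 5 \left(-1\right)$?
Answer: $361$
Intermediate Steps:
$P = -5$
$K{\left(u,z \right)} = -5$
$\left(-35 + R{\left(K{\left(4,1 \right)},8 \right)}\right)^{2} = \left(-35 + 2 \cdot 8\right)^{2} = \left(-35 + 16\right)^{2} = \left(-19\right)^{2} = 361$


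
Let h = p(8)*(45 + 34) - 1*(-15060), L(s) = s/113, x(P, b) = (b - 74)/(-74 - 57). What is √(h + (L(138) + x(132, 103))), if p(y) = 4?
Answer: √3369543666387/14803 ≈ 124.00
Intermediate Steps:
x(P, b) = 74/131 - b/131 (x(P, b) = (-74 + b)/(-131) = (-74 + b)*(-1/131) = 74/131 - b/131)
L(s) = s/113 (L(s) = s*(1/113) = s/113)
h = 15376 (h = 4*(45 + 34) - 1*(-15060) = 4*79 + 15060 = 316 + 15060 = 15376)
√(h + (L(138) + x(132, 103))) = √(15376 + ((1/113)*138 + (74/131 - 1/131*103))) = √(15376 + (138/113 + (74/131 - 103/131))) = √(15376 + (138/113 - 29/131)) = √(15376 + 14801/14803) = √(227625729/14803) = √3369543666387/14803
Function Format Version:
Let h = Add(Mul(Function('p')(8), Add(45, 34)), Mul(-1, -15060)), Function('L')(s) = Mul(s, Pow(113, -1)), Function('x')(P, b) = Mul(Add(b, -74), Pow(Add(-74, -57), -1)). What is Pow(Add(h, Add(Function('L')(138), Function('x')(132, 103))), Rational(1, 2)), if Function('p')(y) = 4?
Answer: Mul(Rational(1, 14803), Pow(3369543666387, Rational(1, 2))) ≈ 124.00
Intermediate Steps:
Function('x')(P, b) = Add(Rational(74, 131), Mul(Rational(-1, 131), b)) (Function('x')(P, b) = Mul(Add(-74, b), Pow(-131, -1)) = Mul(Add(-74, b), Rational(-1, 131)) = Add(Rational(74, 131), Mul(Rational(-1, 131), b)))
Function('L')(s) = Mul(Rational(1, 113), s) (Function('L')(s) = Mul(s, Rational(1, 113)) = Mul(Rational(1, 113), s))
h = 15376 (h = Add(Mul(4, Add(45, 34)), Mul(-1, -15060)) = Add(Mul(4, 79), 15060) = Add(316, 15060) = 15376)
Pow(Add(h, Add(Function('L')(138), Function('x')(132, 103))), Rational(1, 2)) = Pow(Add(15376, Add(Mul(Rational(1, 113), 138), Add(Rational(74, 131), Mul(Rational(-1, 131), 103)))), Rational(1, 2)) = Pow(Add(15376, Add(Rational(138, 113), Add(Rational(74, 131), Rational(-103, 131)))), Rational(1, 2)) = Pow(Add(15376, Add(Rational(138, 113), Rational(-29, 131))), Rational(1, 2)) = Pow(Add(15376, Rational(14801, 14803)), Rational(1, 2)) = Pow(Rational(227625729, 14803), Rational(1, 2)) = Mul(Rational(1, 14803), Pow(3369543666387, Rational(1, 2)))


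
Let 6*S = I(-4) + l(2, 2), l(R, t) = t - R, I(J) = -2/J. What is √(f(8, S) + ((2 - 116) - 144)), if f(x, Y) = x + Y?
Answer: I*√8997/6 ≈ 15.809*I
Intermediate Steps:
S = 1/12 (S = (-2/(-4) + (2 - 1*2))/6 = (-2*(-¼) + (2 - 2))/6 = (½ + 0)/6 = (⅙)*(½) = 1/12 ≈ 0.083333)
f(x, Y) = Y + x
√(f(8, S) + ((2 - 116) - 144)) = √((1/12 + 8) + ((2 - 116) - 144)) = √(97/12 + (-114 - 144)) = √(97/12 - 258) = √(-2999/12) = I*√8997/6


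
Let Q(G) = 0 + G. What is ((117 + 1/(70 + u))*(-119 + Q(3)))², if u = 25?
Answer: 1662696775936/9025 ≈ 1.8423e+8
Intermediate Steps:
Q(G) = G
((117 + 1/(70 + u))*(-119 + Q(3)))² = ((117 + 1/(70 + 25))*(-119 + 3))² = ((117 + 1/95)*(-116))² = ((11116/95)*(-116))² = (-1289456/95)² = 1662696775936/9025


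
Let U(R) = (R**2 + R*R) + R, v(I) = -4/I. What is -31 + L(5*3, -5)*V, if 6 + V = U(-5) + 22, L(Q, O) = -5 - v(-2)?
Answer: -458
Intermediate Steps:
U(R) = R + 2*R**2 (U(R) = (R**2 + R**2) + R = 2*R**2 + R = R + 2*R**2)
L(Q, O) = -7 (L(Q, O) = -5 - (-4)/(-2) = -5 - (-4)*(-1)/2 = -5 - 1*2 = -5 - 2 = -7)
V = 61 (V = -6 + (-5*(1 + 2*(-5)) + 22) = -6 + (-5*(1 - 10) + 22) = -6 + (-5*(-9) + 22) = -6 + (45 + 22) = -6 + 67 = 61)
-31 + L(5*3, -5)*V = -31 - 7*61 = -31 - 427 = -458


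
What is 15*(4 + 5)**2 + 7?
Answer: 1222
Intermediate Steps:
15*(4 + 5)**2 + 7 = 15*9**2 + 7 = 15*81 + 7 = 1215 + 7 = 1222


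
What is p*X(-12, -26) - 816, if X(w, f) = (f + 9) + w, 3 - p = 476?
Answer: 12901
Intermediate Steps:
p = -473 (p = 3 - 1*476 = 3 - 476 = -473)
X(w, f) = 9 + f + w (X(w, f) = (9 + f) + w = 9 + f + w)
p*X(-12, -26) - 816 = -473*(9 - 26 - 12) - 816 = -473*(-29) - 816 = 13717 - 816 = 12901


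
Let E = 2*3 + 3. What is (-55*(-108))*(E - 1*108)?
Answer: -588060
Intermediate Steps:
E = 9 (E = 6 + 3 = 9)
(-55*(-108))*(E - 1*108) = (-55*(-108))*(9 - 1*108) = 5940*(9 - 108) = 5940*(-99) = -588060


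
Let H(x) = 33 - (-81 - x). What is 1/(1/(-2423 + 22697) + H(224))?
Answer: 20274/6852613 ≈ 0.0029586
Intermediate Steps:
H(x) = 114 + x (H(x) = 33 + (81 + x) = 114 + x)
1/(1/(-2423 + 22697) + H(224)) = 1/(1/(-2423 + 22697) + (114 + 224)) = 1/(1/20274 + 338) = 1/(6852613/20274) = 20274/6852613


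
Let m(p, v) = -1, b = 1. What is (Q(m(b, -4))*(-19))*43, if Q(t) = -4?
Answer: 3268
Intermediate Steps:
(Q(m(b, -4))*(-19))*43 = -4*(-19)*43 = 76*43 = 3268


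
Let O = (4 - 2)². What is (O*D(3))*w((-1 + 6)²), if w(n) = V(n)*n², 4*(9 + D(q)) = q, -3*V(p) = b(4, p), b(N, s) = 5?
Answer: 34375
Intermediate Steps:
V(p) = -5/3 (V(p) = -⅓*5 = -5/3)
D(q) = -9 + q/4
w(n) = -5*n²/3
O = 4 (O = 2² = 4)
(O*D(3))*w((-1 + 6)²) = (4*(-9 + (¼)*3))*(-5*(-1 + 6)⁴/3) = (4*(-9 + ¾))*(-5*(5²)²/3) = (4*(-33/4))*(-5/3*25²) = -(-55)*625 = -33*(-3125/3) = 34375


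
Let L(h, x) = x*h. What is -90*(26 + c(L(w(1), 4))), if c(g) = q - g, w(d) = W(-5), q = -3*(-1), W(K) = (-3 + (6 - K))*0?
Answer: -2610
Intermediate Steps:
W(K) = 0 (W(K) = (3 - K)*0 = 0)
q = 3
w(d) = 0
L(h, x) = h*x
c(g) = 3 - g
-90*(26 + c(L(w(1), 4))) = -90*(26 + (3 - 0*4)) = -90*(26 + (3 - 1*0)) = -90*(26 + (3 + 0)) = -90*(26 + 3) = -90*29 = -2610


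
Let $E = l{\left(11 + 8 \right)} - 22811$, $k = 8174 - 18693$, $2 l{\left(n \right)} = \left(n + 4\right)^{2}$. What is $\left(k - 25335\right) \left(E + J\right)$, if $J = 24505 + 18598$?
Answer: $-737032751$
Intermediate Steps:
$l{\left(n \right)} = \frac{\left(4 + n\right)^{2}}{2}$ ($l{\left(n \right)} = \frac{\left(n + 4\right)^{2}}{2} = \frac{\left(4 + n\right)^{2}}{2}$)
$k = -10519$ ($k = 8174 - 18693 = -10519$)
$J = 43103$
$E = - \frac{45093}{2}$ ($E = \frac{\left(4 + \left(11 + 8\right)\right)^{2}}{2} - 22811 = \frac{\left(4 + 19\right)^{2}}{2} - 22811 = \frac{23^{2}}{2} - 22811 = \frac{1}{2} \cdot 529 - 22811 = \frac{529}{2} - 22811 = - \frac{45093}{2} \approx -22547.0$)
$\left(k - 25335\right) \left(E + J\right) = \left(-10519 - 25335\right) \left(- \frac{45093}{2} + 43103\right) = \left(-35854\right) \frac{41113}{2} = -737032751$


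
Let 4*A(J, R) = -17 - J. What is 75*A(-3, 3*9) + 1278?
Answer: 2031/2 ≈ 1015.5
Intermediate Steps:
A(J, R) = -17/4 - J/4 (A(J, R) = (-17 - J)/4 = -17/4 - J/4)
75*A(-3, 3*9) + 1278 = 75*(-17/4 - ¼*(-3)) + 1278 = 75*(-17/4 + ¾) + 1278 = 75*(-7/2) + 1278 = -525/2 + 1278 = 2031/2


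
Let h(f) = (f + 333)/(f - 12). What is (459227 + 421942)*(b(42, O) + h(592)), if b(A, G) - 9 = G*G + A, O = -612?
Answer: 38289617196645/116 ≈ 3.3008e+11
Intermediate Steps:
b(A, G) = 9 + A + G**2 (b(A, G) = 9 + (G*G + A) = 9 + (G**2 + A) = 9 + (A + G**2) = 9 + A + G**2)
h(f) = (333 + f)/(-12 + f)
(459227 + 421942)*(b(42, O) + h(592)) = (459227 + 421942)*((9 + 42 + (-612)**2) + (333 + 592)/(-12 + 592)) = 881169*((9 + 42 + 374544) + 925/580) = 881169*(374595 + (1/580)*925) = 881169*(374595 + 185/116) = 881169*(43453205/116) = 38289617196645/116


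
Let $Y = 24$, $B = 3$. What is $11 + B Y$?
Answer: $83$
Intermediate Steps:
$11 + B Y = 11 + 3 \cdot 24 = 11 + 72 = 83$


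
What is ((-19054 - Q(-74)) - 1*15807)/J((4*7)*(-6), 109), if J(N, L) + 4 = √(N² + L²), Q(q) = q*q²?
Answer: 211636/5727 + 52909*√40105/5727 ≈ 1887.1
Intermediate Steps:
Q(q) = q³
J(N, L) = -4 + √(L² + N²) (J(N, L) = -4 + √(N² + L²) = -4 + √(L² + N²))
((-19054 - Q(-74)) - 1*15807)/J((4*7)*(-6), 109) = ((-19054 - 1*(-74)³) - 1*15807)/(-4 + √(109² + ((4*7)*(-6))²)) = ((-19054 - 1*(-405224)) - 15807)/(-4 + √(11881 + (28*(-6))²)) = ((-19054 + 405224) - 15807)/(-4 + √(11881 + (-168)²)) = (386170 - 15807)/(-4 + √(11881 + 28224)) = 370363/(-4 + √40105)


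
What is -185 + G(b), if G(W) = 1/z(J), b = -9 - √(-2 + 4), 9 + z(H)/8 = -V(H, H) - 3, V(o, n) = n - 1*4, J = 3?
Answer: -16281/88 ≈ -185.01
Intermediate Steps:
V(o, n) = -4 + n (V(o, n) = n - 4 = -4 + n)
z(H) = -64 - 8*H (z(H) = -72 + 8*(-(-4 + H) - 3) = -72 + 8*((4 - H) - 3) = -72 + 8*(1 - H) = -72 + (8 - 8*H) = -64 - 8*H)
b = -9 - √2 ≈ -10.414
G(W) = -1/88 (G(W) = 1/(-64 - 8*3) = 1/(-64 - 24) = 1/(-88) = -1/88)
-185 + G(b) = -185 - 1/88 = -16281/88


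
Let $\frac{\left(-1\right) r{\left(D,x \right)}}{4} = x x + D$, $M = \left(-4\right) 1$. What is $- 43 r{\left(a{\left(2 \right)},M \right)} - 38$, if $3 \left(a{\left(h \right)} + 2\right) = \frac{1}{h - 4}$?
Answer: $\frac{7024}{3} \approx 2341.3$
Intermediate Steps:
$a{\left(h \right)} = -2 + \frac{1}{3 \left(-4 + h\right)}$ ($a{\left(h \right)} = -2 + \frac{1}{3 \left(h - 4\right)} = -2 + \frac{1}{3 \left(-4 + h\right)}$)
$M = -4$
$r{\left(D,x \right)} = - 4 D - 4 x^{2}$ ($r{\left(D,x \right)} = - 4 \left(x x + D\right) = - 4 \left(x^{2} + D\right) = - 4 \left(D + x^{2}\right) = - 4 D - 4 x^{2}$)
$- 43 r{\left(a{\left(2 \right)},M \right)} - 38 = - 43 \left(- 4 \frac{25 - 12}{3 \left(-4 + 2\right)} - 4 \left(-4\right)^{2}\right) - 38 = - 43 \left(- 4 \frac{25 - 12}{3 \left(-2\right)} - 64\right) - 38 = - 43 \left(- 4 \cdot \frac{1}{3} \left(- \frac{1}{2}\right) 13 - 64\right) - 38 = - 43 \left(\left(-4\right) \left(- \frac{13}{6}\right) - 64\right) - 38 = - 43 \left(\frac{26}{3} - 64\right) - 38 = \left(-43\right) \left(- \frac{166}{3}\right) - 38 = \frac{7138}{3} - 38 = \frac{7024}{3}$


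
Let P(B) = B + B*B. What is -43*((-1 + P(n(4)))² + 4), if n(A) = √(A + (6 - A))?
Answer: -1505 - 430*√6 ≈ -2558.3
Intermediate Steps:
n(A) = √6
P(B) = B + B²
-43*((-1 + P(n(4)))² + 4) = -43*((-1 + √6*(1 + √6))² + 4) = -43*(4 + (-1 + √6*(1 + √6))²) = -172 - 43*(-1 + √6*(1 + √6))²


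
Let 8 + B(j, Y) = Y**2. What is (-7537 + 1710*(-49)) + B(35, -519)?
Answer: 178026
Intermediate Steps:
B(j, Y) = -8 + Y**2
(-7537 + 1710*(-49)) + B(35, -519) = (-7537 + 1710*(-49)) + (-8 + (-519)**2) = (-7537 - 83790) + (-8 + 269361) = -91327 + 269353 = 178026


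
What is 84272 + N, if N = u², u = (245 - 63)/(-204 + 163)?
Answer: 141694356/1681 ≈ 84292.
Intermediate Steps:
u = -182/41 (u = 182/(-41) = 182*(-1/41) = -182/41 ≈ -4.4390)
N = 33124/1681 (N = (-182/41)² = 33124/1681 ≈ 19.705)
84272 + N = 84272 + 33124/1681 = 141694356/1681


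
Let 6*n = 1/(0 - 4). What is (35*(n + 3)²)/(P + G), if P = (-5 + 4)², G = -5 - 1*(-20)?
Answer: 176435/9216 ≈ 19.144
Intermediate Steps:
G = 15 (G = -5 + 20 = 15)
P = 1 (P = (-1)² = 1)
n = -1/24 (n = 1/(6*(0 - 4)) = (⅙)/(-4) = (⅙)*(-¼) = -1/24 ≈ -0.041667)
(35*(n + 3)²)/(P + G) = (35*(-1/24 + 3)²)/(1 + 15) = (35*(71/24)²)/16 = (35*(5041/576))*(1/16) = (176435/576)*(1/16) = 176435/9216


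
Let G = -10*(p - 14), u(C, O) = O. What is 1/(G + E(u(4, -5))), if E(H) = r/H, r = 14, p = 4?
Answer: 5/486 ≈ 0.010288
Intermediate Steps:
E(H) = 14/H
G = 100 (G = -10*(4 - 14) = -10*(-10) = 100)
1/(G + E(u(4, -5))) = 1/(100 + 14/(-5)) = 1/(100 + 14*(-⅕)) = 1/(100 - 14/5) = 1/(486/5) = 5/486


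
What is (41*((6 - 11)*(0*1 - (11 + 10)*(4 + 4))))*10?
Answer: 344400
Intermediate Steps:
(41*((6 - 11)*(0*1 - (11 + 10)*(4 + 4))))*10 = (41*(-5*(0 - 21*8)))*10 = (41*(-5*(0 - 1*168)))*10 = (41*(-5*(0 - 168)))*10 = (41*(-5*(-168)))*10 = (41*840)*10 = 34440*10 = 344400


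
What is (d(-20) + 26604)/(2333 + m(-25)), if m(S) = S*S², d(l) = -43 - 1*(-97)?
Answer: -13329/6646 ≈ -2.0056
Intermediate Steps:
d(l) = 54 (d(l) = -43 + 97 = 54)
m(S) = S³
(d(-20) + 26604)/(2333 + m(-25)) = (54 + 26604)/(2333 + (-25)³) = 26658/(2333 - 15625) = 26658/(-13292) = 26658*(-1/13292) = -13329/6646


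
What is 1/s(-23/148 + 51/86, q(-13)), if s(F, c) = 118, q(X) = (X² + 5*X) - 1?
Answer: 1/118 ≈ 0.0084746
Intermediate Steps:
q(X) = -1 + X² + 5*X
1/s(-23/148 + 51/86, q(-13)) = 1/118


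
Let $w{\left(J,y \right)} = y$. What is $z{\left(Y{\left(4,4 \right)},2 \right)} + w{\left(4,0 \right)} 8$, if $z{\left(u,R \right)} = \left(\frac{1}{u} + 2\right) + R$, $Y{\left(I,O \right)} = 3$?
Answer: $\frac{13}{3} \approx 4.3333$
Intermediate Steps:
$z{\left(u,R \right)} = 2 + R + \frac{1}{u}$ ($z{\left(u,R \right)} = \left(2 + \frac{1}{u}\right) + R = 2 + R + \frac{1}{u}$)
$z{\left(Y{\left(4,4 \right)},2 \right)} + w{\left(4,0 \right)} 8 = \left(2 + 2 + \frac{1}{3}\right) + 0 \cdot 8 = \left(2 + 2 + \frac{1}{3}\right) + 0 = \frac{13}{3} + 0 = \frac{13}{3}$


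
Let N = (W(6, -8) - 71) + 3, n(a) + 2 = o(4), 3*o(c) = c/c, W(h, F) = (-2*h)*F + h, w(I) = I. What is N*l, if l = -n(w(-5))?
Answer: 170/3 ≈ 56.667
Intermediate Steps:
W(h, F) = h - 2*F*h (W(h, F) = -2*F*h + h = h - 2*F*h)
o(c) = ⅓ (o(c) = (c/c)/3 = (⅓)*1 = ⅓)
n(a) = -5/3 (n(a) = -2 + ⅓ = -5/3)
N = 34 (N = (6*(1 - 2*(-8)) - 71) + 3 = (6*(1 + 16) - 71) + 3 = (6*17 - 71) + 3 = (102 - 71) + 3 = 31 + 3 = 34)
l = 5/3 (l = -1*(-5/3) = 5/3 ≈ 1.6667)
N*l = 34*(5/3) = 170/3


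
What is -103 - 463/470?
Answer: -48873/470 ≈ -103.99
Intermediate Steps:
-103 - 463/470 = -48873/470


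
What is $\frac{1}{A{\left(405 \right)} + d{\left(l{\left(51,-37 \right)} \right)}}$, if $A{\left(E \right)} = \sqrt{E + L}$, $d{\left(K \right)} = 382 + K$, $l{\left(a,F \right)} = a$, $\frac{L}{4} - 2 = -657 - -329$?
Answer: $\frac{433}{188388} - \frac{i \sqrt{899}}{188388} \approx 0.0022984 - 0.00015916 i$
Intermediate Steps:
$L = -1304$ ($L = 8 + 4 \left(-657 - -329\right) = 8 + 4 \left(-657 + 329\right) = 8 + 4 \left(-328\right) = 8 - 1312 = -1304$)
$A{\left(E \right)} = \sqrt{-1304 + E}$ ($A{\left(E \right)} = \sqrt{E - 1304} = \sqrt{-1304 + E}$)
$\frac{1}{A{\left(405 \right)} + d{\left(l{\left(51,-37 \right)} \right)}} = \frac{1}{\sqrt{-1304 + 405} + \left(382 + 51\right)} = \frac{1}{\sqrt{-899} + 433} = \frac{1}{i \sqrt{899} + 433} = \frac{1}{433 + i \sqrt{899}}$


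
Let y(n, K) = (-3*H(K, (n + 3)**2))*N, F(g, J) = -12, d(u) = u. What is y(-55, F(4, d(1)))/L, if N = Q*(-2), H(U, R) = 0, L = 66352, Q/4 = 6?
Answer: 0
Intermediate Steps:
Q = 24 (Q = 4*6 = 24)
N = -48 (N = 24*(-2) = -48)
y(n, K) = 0 (y(n, K) = -3*0*(-48) = 0*(-48) = 0)
y(-55, F(4, d(1)))/L = 0/66352 = 0*(1/66352) = 0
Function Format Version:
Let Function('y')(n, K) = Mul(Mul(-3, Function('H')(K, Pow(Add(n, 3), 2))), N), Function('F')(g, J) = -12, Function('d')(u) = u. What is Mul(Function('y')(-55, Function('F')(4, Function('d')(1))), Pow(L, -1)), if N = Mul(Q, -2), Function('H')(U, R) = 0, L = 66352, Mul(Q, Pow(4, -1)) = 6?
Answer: 0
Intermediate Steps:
Q = 24 (Q = Mul(4, 6) = 24)
N = -48 (N = Mul(24, -2) = -48)
Function('y')(n, K) = 0 (Function('y')(n, K) = Mul(Mul(-3, 0), -48) = Mul(0, -48) = 0)
Mul(Function('y')(-55, Function('F')(4, Function('d')(1))), Pow(L, -1)) = Mul(0, Pow(66352, -1)) = Mul(0, Rational(1, 66352)) = 0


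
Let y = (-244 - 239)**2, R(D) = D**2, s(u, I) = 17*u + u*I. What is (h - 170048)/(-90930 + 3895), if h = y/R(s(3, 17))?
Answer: 196549567/100612460 ≈ 1.9535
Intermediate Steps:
s(u, I) = 17*u + I*u
y = 233289 (y = (-483)**2 = 233289)
h = 25921/1156 (h = 233289/((3*(17 + 17))**2) = 233289/((3*34)**2) = 233289/(102**2) = 233289/10404 = 233289*(1/10404) = 25921/1156 ≈ 22.423)
(h - 170048)/(-90930 + 3895) = (25921/1156 - 170048)/(-90930 + 3895) = -196549567/1156/(-87035) = -196549567/1156*(-1/87035) = 196549567/100612460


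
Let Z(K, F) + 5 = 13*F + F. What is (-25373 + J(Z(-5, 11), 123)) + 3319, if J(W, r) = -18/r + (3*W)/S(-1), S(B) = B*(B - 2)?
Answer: -898111/41 ≈ -21905.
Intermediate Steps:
S(B) = B*(-2 + B)
Z(K, F) = -5 + 14*F (Z(K, F) = -5 + (13*F + F) = -5 + 14*F)
J(W, r) = W - 18/r (J(W, r) = -18/r + (3*W)/((-(-2 - 1))) = -18/r + (3*W)/((-1*(-3))) = -18/r + (3*W)/3 = -18/r + (3*W)*(1/3) = -18/r + W = W - 18/r)
(-25373 + J(Z(-5, 11), 123)) + 3319 = (-25373 + ((-5 + 14*11) - 18/123)) + 3319 = (-25373 + ((-5 + 154) - 18*1/123)) + 3319 = (-25373 + (149 - 6/41)) + 3319 = (-25373 + 6103/41) + 3319 = -1034190/41 + 3319 = -898111/41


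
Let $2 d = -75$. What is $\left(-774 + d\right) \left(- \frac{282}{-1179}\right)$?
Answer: $- \frac{25427}{131} \approx -194.1$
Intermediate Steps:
$d = - \frac{75}{2}$ ($d = \frac{1}{2} \left(-75\right) = - \frac{75}{2} \approx -37.5$)
$\left(-774 + d\right) \left(- \frac{282}{-1179}\right) = \left(-774 - \frac{75}{2}\right) \left(- \frac{282}{-1179}\right) = - \frac{1623 \left(\left(-282\right) \left(- \frac{1}{1179}\right)\right)}{2} = \left(- \frac{1623}{2}\right) \frac{94}{393} = - \frac{25427}{131}$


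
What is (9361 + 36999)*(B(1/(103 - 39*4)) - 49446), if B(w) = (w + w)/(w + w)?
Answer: -2292270200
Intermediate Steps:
B(w) = 1 (B(w) = (2*w)/((2*w)) = (2*w)*(1/(2*w)) = 1)
(9361 + 36999)*(B(1/(103 - 39*4)) - 49446) = (9361 + 36999)*(1 - 49446) = 46360*(-49445) = -2292270200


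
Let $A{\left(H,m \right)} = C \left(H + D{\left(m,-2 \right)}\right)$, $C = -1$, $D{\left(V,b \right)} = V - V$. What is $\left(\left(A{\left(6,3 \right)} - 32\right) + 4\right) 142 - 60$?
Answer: $-4888$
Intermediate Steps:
$D{\left(V,b \right)} = 0$
$A{\left(H,m \right)} = - H$ ($A{\left(H,m \right)} = - (H + 0) = - H$)
$\left(\left(A{\left(6,3 \right)} - 32\right) + 4\right) 142 - 60 = \left(\left(\left(-1\right) 6 - 32\right) + 4\right) 142 - 60 = \left(\left(-6 - 32\right) + 4\right) 142 - 60 = \left(-38 + 4\right) 142 - 60 = \left(-34\right) 142 - 60 = -4828 - 60 = -4888$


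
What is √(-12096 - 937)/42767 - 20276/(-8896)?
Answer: 5069/2224 + I*√13033/42767 ≈ 2.2792 + 0.0026694*I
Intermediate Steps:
√(-12096 - 937)/42767 - 20276/(-8896) = √(-13033)*(1/42767) - 20276*(-1/8896) = (I*√13033)*(1/42767) + 5069/2224 = I*√13033/42767 + 5069/2224 = 5069/2224 + I*√13033/42767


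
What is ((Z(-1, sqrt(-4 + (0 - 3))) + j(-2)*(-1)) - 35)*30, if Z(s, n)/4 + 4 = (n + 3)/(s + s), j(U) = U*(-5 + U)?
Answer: -2130 - 60*I*sqrt(7) ≈ -2130.0 - 158.75*I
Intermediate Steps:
Z(s, n) = -16 + 2*(3 + n)/s (Z(s, n) = -16 + 4*((n + 3)/(s + s)) = -16 + 4*((3 + n)/((2*s))) = -16 + 4*((3 + n)*(1/(2*s))) = -16 + 4*((3 + n)/(2*s)) = -16 + 2*(3 + n)/s)
((Z(-1, sqrt(-4 + (0 - 3))) + j(-2)*(-1)) - 35)*30 = ((2*(3 + sqrt(-4 + (0 - 3)) - 8*(-1))/(-1) - 2*(-5 - 2)*(-1)) - 35)*30 = ((2*(-1)*(3 + sqrt(-4 - 3) + 8) - 2*(-7)*(-1)) - 35)*30 = ((2*(-1)*(3 + sqrt(-7) + 8) + 14*(-1)) - 35)*30 = ((2*(-1)*(3 + I*sqrt(7) + 8) - 14) - 35)*30 = ((2*(-1)*(11 + I*sqrt(7)) - 14) - 35)*30 = (((-22 - 2*I*sqrt(7)) - 14) - 35)*30 = ((-36 - 2*I*sqrt(7)) - 35)*30 = (-71 - 2*I*sqrt(7))*30 = -2130 - 60*I*sqrt(7)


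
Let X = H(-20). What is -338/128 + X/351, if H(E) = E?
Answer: -60599/22464 ≈ -2.6976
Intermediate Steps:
X = -20
-338/128 + X/351 = -338/128 - 20/351 = -338*1/128 - 20*1/351 = -169/64 - 20/351 = -60599/22464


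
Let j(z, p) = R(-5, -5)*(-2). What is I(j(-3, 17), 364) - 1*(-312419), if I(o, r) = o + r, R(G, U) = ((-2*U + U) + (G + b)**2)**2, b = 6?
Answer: 312711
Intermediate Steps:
R(G, U) = ((6 + G)**2 - U)**2 (R(G, U) = ((-2*U + U) + (G + 6)**2)**2 = (-U + (6 + G)**2)**2 = ((6 + G)**2 - U)**2)
j(z, p) = -72 (j(z, p) = (-5 - (6 - 5)**2)**2*(-2) = (-5 - 1*1**2)**2*(-2) = (-5 - 1*1)**2*(-2) = (-5 - 1)**2*(-2) = (-6)**2*(-2) = 36*(-2) = -72)
I(j(-3, 17), 364) - 1*(-312419) = (-72 + 364) - 1*(-312419) = 292 + 312419 = 312711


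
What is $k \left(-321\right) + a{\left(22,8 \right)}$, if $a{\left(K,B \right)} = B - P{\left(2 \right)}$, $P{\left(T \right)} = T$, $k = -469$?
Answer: $150555$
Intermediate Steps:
$a{\left(K,B \right)} = -2 + B$ ($a{\left(K,B \right)} = B - 2 = -2 + B$)
$k \left(-321\right) + a{\left(22,8 \right)} = \left(-469\right) \left(-321\right) + \left(-2 + 8\right) = 150549 + 6 = 150555$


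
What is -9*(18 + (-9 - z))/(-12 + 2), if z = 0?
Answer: 81/10 ≈ 8.1000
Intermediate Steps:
-9*(18 + (-9 - z))/(-12 + 2) = -9*(18 + (-9 - 1*0))/(-12 + 2) = -9*(18 + (-9 + 0))/(-10) = -9*(18 - 9)*(-1)/10 = -81*(-1)/10 = -9*(-9/10) = 81/10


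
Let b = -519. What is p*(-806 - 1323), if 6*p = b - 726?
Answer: 883535/2 ≈ 4.4177e+5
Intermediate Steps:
p = -415/2 (p = (-519 - 726)/6 = (1/6)*(-1245) = -415/2 ≈ -207.50)
p*(-806 - 1323) = -415*(-806 - 1323)/2 = -415/2*(-2129) = 883535/2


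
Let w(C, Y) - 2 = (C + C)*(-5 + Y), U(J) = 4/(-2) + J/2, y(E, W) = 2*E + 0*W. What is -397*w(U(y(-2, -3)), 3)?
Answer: -7146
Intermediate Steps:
y(E, W) = 2*E (y(E, W) = 2*E + 0 = 2*E)
U(J) = -2 + J/2 (U(J) = 4*(-1/2) + J*(1/2) = -2 + J/2)
w(C, Y) = 2 + 2*C*(-5 + Y) (w(C, Y) = 2 + (C + C)*(-5 + Y) = 2 + (2*C)*(-5 + Y) = 2 + 2*C*(-5 + Y))
-397*w(U(y(-2, -3)), 3) = -397*(2 - 10*(-2 + (2*(-2))/2) + 2*(-2 + (2*(-2))/2)*3) = -397*(2 - 10*(-2 + (1/2)*(-4)) + 2*(-2 + (1/2)*(-4))*3) = -397*(2 - 10*(-2 - 2) + 2*(-2 - 2)*3) = -397*(2 - 10*(-4) + 2*(-4)*3) = -397*(2 + 40 - 24) = -397*18 = -7146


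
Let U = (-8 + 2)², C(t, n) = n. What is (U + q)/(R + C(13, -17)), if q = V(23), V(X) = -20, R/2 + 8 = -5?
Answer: -16/43 ≈ -0.37209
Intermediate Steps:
R = -26 (R = -16 + 2*(-5) = -16 - 10 = -26)
q = -20
U = 36 (U = (-6)² = 36)
(U + q)/(R + C(13, -17)) = (36 - 20)/(-26 - 17) = 16/(-43) = 16*(-1/43) = -16/43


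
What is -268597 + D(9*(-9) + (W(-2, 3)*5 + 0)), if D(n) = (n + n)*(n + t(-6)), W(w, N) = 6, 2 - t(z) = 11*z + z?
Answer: -270943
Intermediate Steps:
t(z) = 2 - 12*z (t(z) = 2 - (11*z + z) = 2 - 12*z)
D(n) = 2*n*(74 + n) (D(n) = (n + n)*(n + (2 - 12*(-6))) = (2*n)*(n + (2 + 72)) = (2*n)*(n + 74) = (2*n)*(74 + n) = 2*n*(74 + n))
-268597 + D(9*(-9) + (W(-2, 3)*5 + 0)) = -268597 + 2*(9*(-9) + (6*5 + 0))*(74 + (9*(-9) + (6*5 + 0))) = -268597 + 2*(-81 + (30 + 0))*(74 + (-81 + (30 + 0))) = -268597 + 2*(-81 + 30)*(74 + (-81 + 30)) = -268597 + 2*(-51)*(74 - 51) = -268597 + 2*(-51)*23 = -268597 - 2346 = -270943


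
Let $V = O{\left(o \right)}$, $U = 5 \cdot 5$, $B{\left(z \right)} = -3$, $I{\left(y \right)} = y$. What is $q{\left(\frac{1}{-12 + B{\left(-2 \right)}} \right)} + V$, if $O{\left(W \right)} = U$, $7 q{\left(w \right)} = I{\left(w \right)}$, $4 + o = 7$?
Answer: $\frac{2624}{105} \approx 24.99$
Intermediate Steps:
$o = 3$ ($o = -4 + 7 = 3$)
$U = 25$
$q{\left(w \right)} = \frac{w}{7}$
$O{\left(W \right)} = 25$
$V = 25$
$q{\left(\frac{1}{-12 + B{\left(-2 \right)}} \right)} + V = \frac{1}{7 \left(-12 - 3\right)} + 25 = \frac{1}{7 \left(-15\right)} + 25 = \frac{1}{7} \left(- \frac{1}{15}\right) + 25 = - \frac{1}{105} + 25 = \frac{2624}{105}$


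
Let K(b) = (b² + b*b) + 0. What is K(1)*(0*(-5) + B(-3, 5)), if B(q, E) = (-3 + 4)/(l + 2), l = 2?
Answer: ½ ≈ 0.50000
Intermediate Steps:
B(q, E) = ¼ (B(q, E) = (-3 + 4)/(2 + 2) = 1/4 = 1*(¼) = ¼)
K(b) = 2*b² (K(b) = (b² + b²) + 0 = 2*b² + 0 = 2*b²)
K(1)*(0*(-5) + B(-3, 5)) = (2*1²)*(0*(-5) + ¼) = (2*1)*(0 + ¼) = 2*(¼) = ½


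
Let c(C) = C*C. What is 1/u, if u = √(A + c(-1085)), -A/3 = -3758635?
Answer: √12453130/12453130 ≈ 0.00028337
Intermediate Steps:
c(C) = C²
A = 11275905 (A = -3*(-3758635) = 11275905)
u = √12453130 (u = √(11275905 + (-1085)²) = √(11275905 + 1177225) = √12453130 ≈ 3528.9)
1/u = 1/(√12453130) = √12453130/12453130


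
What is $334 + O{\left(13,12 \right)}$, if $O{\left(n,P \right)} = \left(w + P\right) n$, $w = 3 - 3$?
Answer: $490$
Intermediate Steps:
$w = 0$
$O{\left(n,P \right)} = P n$ ($O{\left(n,P \right)} = \left(0 + P\right) n = P n$)
$334 + O{\left(13,12 \right)} = 334 + 12 \cdot 13 = 334 + 156 = 490$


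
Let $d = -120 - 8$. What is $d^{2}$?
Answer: $16384$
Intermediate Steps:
$d = -128$
$d^{2} = \left(-128\right)^{2} = 16384$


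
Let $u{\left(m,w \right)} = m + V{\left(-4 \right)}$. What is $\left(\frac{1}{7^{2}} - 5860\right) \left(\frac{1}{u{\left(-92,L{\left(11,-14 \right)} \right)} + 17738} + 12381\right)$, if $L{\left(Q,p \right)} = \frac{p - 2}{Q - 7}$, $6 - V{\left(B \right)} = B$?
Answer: $- \frac{62768280171243}{865144} \approx -7.2552 \cdot 10^{7}$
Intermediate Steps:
$V{\left(B \right)} = 6 - B$
$L{\left(Q,p \right)} = \frac{-2 + p}{-7 + Q}$
$u{\left(m,w \right)} = 10 + m$ ($u{\left(m,w \right)} = m + \left(6 - -4\right) = m + \left(6 + 4\right) = m + 10 = 10 + m$)
$\left(\frac{1}{7^{2}} - 5860\right) \left(\frac{1}{u{\left(-92,L{\left(11,-14 \right)} \right)} + 17738} + 12381\right) = \left(\frac{1}{7^{2}} - 5860\right) \left(\frac{1}{\left(10 - 92\right) + 17738} + 12381\right) = \left(\frac{1}{49} - 5860\right) \left(\frac{1}{-82 + 17738} + 12381\right) = \left(\frac{1}{49} - 5860\right) \left(\frac{1}{17656} + 12381\right) = - \frac{287139 \left(\frac{1}{17656} + 12381\right)}{49} = \left(- \frac{287139}{49}\right) \frac{218598937}{17656} = - \frac{62768280171243}{865144}$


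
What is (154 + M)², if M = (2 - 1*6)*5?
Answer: 17956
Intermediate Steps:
M = -20 (M = (2 - 6)*5 = -4*5 = -20)
(154 + M)² = (154 - 20)² = 134² = 17956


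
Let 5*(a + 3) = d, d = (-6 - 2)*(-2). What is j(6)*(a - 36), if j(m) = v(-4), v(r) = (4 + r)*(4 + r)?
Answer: 0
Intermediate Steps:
d = 16 (d = -8*(-2) = 16)
v(r) = (4 + r)²
j(m) = 0 (j(m) = (4 - 4)² = 0² = 0)
a = ⅕ (a = -3 + (⅕)*16 = -3 + 16/5 = ⅕ ≈ 0.20000)
j(6)*(a - 36) = 0*(⅕ - 36) = 0*(-179/5) = 0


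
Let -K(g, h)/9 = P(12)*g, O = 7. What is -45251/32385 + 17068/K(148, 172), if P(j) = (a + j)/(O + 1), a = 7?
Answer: -463932479/68299965 ≈ -6.7926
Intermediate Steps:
P(j) = 7/8 + j/8 (P(j) = (7 + j)/(7 + 1) = (7 + j)/8 = (7 + j)*(⅛) = 7/8 + j/8)
K(g, h) = -171*g/8 (K(g, h) = -9*(7/8 + (⅛)*12)*g = -9*(7/8 + 3/2)*g = -171*g/8)
-45251/32385 + 17068/K(148, 172) = -45251/32385 + 17068/((-171/8*148)) = -45251*1/32385 + 17068/(-6327/2) = -45251/32385 + 17068*(-2/6327) = -45251/32385 - 34136/6327 = -463932479/68299965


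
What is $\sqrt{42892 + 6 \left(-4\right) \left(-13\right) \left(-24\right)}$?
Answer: $2 \sqrt{8851} \approx 188.16$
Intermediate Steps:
$\sqrt{42892 + 6 \left(-4\right) \left(-13\right) \left(-24\right)} = \sqrt{42892 + \left(-24\right) \left(-13\right) \left(-24\right)} = \sqrt{42892 + 312 \left(-24\right)} = \sqrt{42892 - 7488} = \sqrt{35404} = 2 \sqrt{8851}$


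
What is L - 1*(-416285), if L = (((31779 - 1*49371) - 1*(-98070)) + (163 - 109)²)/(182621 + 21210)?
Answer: 84851871229/203831 ≈ 4.1629e+5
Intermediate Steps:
L = 83394/203831 (L = (((31779 - 49371) + 98070) + 54²)/203831 = ((-17592 + 98070) + 2916)*(1/203831) = (80478 + 2916)*(1/203831) = 83394*(1/203831) = 83394/203831 ≈ 0.40913)
L - 1*(-416285) = 83394/203831 - 1*(-416285) = 83394/203831 + 416285 = 84851871229/203831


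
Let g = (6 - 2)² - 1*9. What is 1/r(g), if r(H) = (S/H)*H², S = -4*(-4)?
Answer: 1/112 ≈ 0.0089286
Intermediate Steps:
S = 16
g = 7 (g = 4² - 9 = 16 - 9 = 7)
r(H) = 16*H (r(H) = (16/H)*H² = 16*H)
1/r(g) = 1/(16*7) = 1/112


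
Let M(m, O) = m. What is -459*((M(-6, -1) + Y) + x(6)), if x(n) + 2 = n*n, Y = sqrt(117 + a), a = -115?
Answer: -12852 - 459*sqrt(2) ≈ -13501.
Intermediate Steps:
Y = sqrt(2) (Y = sqrt(117 - 115) = sqrt(2) ≈ 1.4142)
x(n) = -2 + n**2 (x(n) = -2 + n*n = -2 + n**2)
-459*((M(-6, -1) + Y) + x(6)) = -459*((-6 + sqrt(2)) + (-2 + 6**2)) = -459*((-6 + sqrt(2)) + (-2 + 36)) = -459*((-6 + sqrt(2)) + 34) = -459*(28 + sqrt(2)) = -12852 - 459*sqrt(2)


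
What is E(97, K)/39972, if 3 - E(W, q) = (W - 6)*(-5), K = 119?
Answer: 229/19986 ≈ 0.011458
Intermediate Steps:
E(W, q) = -27 + 5*W (E(W, q) = 3 - (W - 6)*(-5) = 3 - (-6 + W)*(-5) = 3 - (30 - 5*W) = 3 + (-30 + 5*W) = -27 + 5*W)
E(97, K)/39972 = (-27 + 5*97)/39972 = (-27 + 485)*(1/39972) = 458*(1/39972) = 229/19986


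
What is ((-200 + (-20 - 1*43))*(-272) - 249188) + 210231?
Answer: 32579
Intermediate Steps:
((-200 + (-20 - 1*43))*(-272) - 249188) + 210231 = ((-200 + (-20 - 43))*(-272) - 249188) + 210231 = ((-200 - 63)*(-272) - 249188) + 210231 = (-263*(-272) - 249188) + 210231 = (71536 - 249188) + 210231 = -177652 + 210231 = 32579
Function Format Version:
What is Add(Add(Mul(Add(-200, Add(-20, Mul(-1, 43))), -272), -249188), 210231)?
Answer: 32579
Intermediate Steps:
Add(Add(Mul(Add(-200, Add(-20, Mul(-1, 43))), -272), -249188), 210231) = Add(Add(Mul(Add(-200, Add(-20, -43)), -272), -249188), 210231) = Add(Add(Mul(Add(-200, -63), -272), -249188), 210231) = Add(Add(Mul(-263, -272), -249188), 210231) = Add(Add(71536, -249188), 210231) = Add(-177652, 210231) = 32579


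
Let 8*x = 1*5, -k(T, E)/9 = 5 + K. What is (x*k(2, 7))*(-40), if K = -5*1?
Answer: 0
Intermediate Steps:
K = -5
k(T, E) = 0 (k(T, E) = -9*(5 - 5) = -9*0 = 0)
x = 5/8 (x = (1*5)/8 = (1/8)*5 = 5/8 ≈ 0.62500)
(x*k(2, 7))*(-40) = ((5/8)*0)*(-40) = 0*(-40) = 0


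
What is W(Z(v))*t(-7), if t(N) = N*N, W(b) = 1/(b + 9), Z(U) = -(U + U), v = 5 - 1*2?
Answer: 49/3 ≈ 16.333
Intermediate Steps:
v = 3 (v = 5 - 2 = 3)
Z(U) = -2*U
W(b) = 1/(9 + b)
t(N) = N²
W(Z(v))*t(-7) = (-7)²/(9 - 2*3) = 49/(9 - 6) = 49/3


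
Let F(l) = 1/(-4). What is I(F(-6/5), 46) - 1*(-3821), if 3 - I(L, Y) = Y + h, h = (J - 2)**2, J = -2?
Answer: 3762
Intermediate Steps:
F(l) = -1/4
h = 16 (h = (-2 - 2)**2 = (-4)**2 = 16)
I(L, Y) = -13 - Y (I(L, Y) = 3 - (Y + 16) = 3 - (16 + Y) = 3 + (-16 - Y) = -13 - Y)
I(F(-6/5), 46) - 1*(-3821) = (-13 - 1*46) - 1*(-3821) = (-13 - 46) + 3821 = -59 + 3821 = 3762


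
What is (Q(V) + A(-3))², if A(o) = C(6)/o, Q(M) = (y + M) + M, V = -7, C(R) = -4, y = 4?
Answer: 676/9 ≈ 75.111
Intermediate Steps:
Q(M) = 4 + 2*M (Q(M) = (4 + M) + M = 4 + 2*M)
A(o) = -4/o
(Q(V) + A(-3))² = ((4 + 2*(-7)) - 4/(-3))² = ((4 - 14) - 4*(-⅓))² = (-10 + 4/3)² = (-26/3)² = 676/9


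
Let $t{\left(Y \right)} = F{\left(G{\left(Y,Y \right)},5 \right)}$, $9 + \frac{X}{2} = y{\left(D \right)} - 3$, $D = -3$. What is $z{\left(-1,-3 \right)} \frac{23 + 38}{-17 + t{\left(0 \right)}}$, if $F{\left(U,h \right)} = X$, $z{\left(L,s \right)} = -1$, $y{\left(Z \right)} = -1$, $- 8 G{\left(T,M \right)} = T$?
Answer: $\frac{61}{43} \approx 1.4186$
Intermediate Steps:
$G{\left(T,M \right)} = - \frac{T}{8}$
$X = -26$ ($X = -18 + 2 \left(-1 - 3\right) = -18 + 2 \left(-4\right) = -18 - 8 = -26$)
$F{\left(U,h \right)} = -26$
$t{\left(Y \right)} = -26$
$z{\left(-1,-3 \right)} \frac{23 + 38}{-17 + t{\left(0 \right)}} = - \frac{23 + 38}{-17 - 26} = - \frac{61}{-43} = - \frac{61 \left(-1\right)}{43} = \left(-1\right) \left(- \frac{61}{43}\right) = \frac{61}{43}$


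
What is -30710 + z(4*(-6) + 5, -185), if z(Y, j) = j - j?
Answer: -30710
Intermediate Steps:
z(Y, j) = 0
-30710 + z(4*(-6) + 5, -185) = -30710 + 0 = -30710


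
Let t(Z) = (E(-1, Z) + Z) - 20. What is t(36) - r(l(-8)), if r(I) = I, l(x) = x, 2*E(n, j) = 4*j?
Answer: 96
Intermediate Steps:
E(n, j) = 2*j (E(n, j) = (4*j)/2 = 2*j)
t(Z) = -20 + 3*Z (t(Z) = (2*Z + Z) - 20 = 3*Z - 20 = -20 + 3*Z)
t(36) - r(l(-8)) = (-20 + 3*36) - 1*(-8) = (-20 + 108) + 8 = 88 + 8 = 96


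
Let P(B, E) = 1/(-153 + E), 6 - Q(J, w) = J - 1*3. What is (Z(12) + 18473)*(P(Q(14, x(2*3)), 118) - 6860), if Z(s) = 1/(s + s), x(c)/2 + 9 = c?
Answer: -106449498653/840 ≈ -1.2673e+8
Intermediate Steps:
x(c) = -18 + 2*c
Q(J, w) = 9 - J (Q(J, w) = 6 - (J - 1*3) = 6 - (J - 3) = 6 - (-3 + J) = 6 + (3 - J) = 9 - J)
Z(s) = 1/(2*s)
(Z(12) + 18473)*(P(Q(14, x(2*3)), 118) - 6860) = ((½)/12 + 18473)*(1/(-153 + 118) - 6860) = ((½)*(1/12) + 18473)*(1/(-35) - 6860) = (1/24 + 18473)*(-1/35 - 6860) = (443353/24)*(-240101/35) = -106449498653/840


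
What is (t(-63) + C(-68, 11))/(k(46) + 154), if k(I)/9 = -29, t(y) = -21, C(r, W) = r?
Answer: 89/107 ≈ 0.83178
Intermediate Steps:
k(I) = -261 (k(I) = 9*(-29) = -261)
(t(-63) + C(-68, 11))/(k(46) + 154) = (-21 - 68)/(-261 + 154) = -89/(-107) = -89*(-1/107) = 89/107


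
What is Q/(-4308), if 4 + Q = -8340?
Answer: 2086/1077 ≈ 1.9369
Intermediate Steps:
Q = -8344 (Q = -4 - 8340 = -8344)
Q/(-4308) = -8344/(-4308) = -8344*(-1/4308) = 2086/1077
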